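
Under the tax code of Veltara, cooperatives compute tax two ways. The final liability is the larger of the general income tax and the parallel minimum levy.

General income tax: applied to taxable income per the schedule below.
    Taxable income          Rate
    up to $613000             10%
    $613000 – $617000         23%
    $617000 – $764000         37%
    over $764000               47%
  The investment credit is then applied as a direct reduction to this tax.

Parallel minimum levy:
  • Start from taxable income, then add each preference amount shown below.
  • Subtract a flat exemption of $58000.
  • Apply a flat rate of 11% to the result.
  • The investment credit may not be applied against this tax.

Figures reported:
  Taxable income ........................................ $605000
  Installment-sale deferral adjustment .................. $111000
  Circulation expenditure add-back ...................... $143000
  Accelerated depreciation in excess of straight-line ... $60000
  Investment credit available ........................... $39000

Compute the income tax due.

Parallel minimum levy:
  Adjusted income: $605000 + $111000 + $143000 + $60000 = $919000
  Less exemption $58000 → base $861000
  $861000 × 11% = $94710

General income tax:
  $605000 × 10% = $60500
  Less investment credit $39000 → $21500

$94710 > $21500, so the parallel minimum levy is the binding amount.

$94710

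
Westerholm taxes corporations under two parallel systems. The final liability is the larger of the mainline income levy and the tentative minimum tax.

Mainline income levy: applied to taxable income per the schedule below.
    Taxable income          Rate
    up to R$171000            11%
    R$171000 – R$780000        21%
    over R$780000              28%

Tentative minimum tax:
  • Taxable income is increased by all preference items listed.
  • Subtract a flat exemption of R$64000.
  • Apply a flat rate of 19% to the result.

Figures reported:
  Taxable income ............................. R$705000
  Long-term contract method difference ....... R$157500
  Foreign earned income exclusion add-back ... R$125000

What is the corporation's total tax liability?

R$175465

Tentative minimum tax:
  Adjusted income: R$705000 + R$157500 + R$125000 = R$987500
  Less exemption R$64000 → base R$923500
  R$923500 × 19% = R$175465

Mainline income levy:
  R$171000 × 11% = R$18810
  R$534000 × 21% = R$112140
  → R$130950

R$175465 > R$130950, so the tentative minimum tax is the binding amount.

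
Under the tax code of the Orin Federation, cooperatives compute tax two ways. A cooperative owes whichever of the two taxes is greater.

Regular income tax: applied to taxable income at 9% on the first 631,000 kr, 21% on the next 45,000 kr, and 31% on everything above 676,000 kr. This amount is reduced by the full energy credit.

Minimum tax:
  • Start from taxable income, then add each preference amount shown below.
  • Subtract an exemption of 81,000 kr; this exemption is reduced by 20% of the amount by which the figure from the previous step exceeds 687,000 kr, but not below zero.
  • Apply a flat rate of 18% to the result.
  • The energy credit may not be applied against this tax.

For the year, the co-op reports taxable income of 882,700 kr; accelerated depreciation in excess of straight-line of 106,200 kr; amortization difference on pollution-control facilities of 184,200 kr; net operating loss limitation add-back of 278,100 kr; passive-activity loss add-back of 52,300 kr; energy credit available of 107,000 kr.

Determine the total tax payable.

270,630 kr

Regular income tax:
  631,000 kr × 9% = 56,790 kr
  45,000 kr × 21% = 9,450 kr
  206,700 kr × 31% = 64,077 kr
  → 130,317 kr
  Less energy credit 107,000 kr → 23,317 kr

Minimum tax:
  Adjusted income: 882,700 kr + 106,200 kr + 184,200 kr + 278,100 kr + 52,300 kr = 1,503,500 kr
  Exemption: 20% × (1,503,500 kr − 687,000 kr) = 163,300 kr ≥ 81,000 kr, so the exemption is fully phased out
  Base: 1,503,500 kr − 0 kr = 1,503,500 kr
  1,503,500 kr × 18% = 270,630 kr

270,630 kr > 23,317 kr, so the minimum tax is the binding amount.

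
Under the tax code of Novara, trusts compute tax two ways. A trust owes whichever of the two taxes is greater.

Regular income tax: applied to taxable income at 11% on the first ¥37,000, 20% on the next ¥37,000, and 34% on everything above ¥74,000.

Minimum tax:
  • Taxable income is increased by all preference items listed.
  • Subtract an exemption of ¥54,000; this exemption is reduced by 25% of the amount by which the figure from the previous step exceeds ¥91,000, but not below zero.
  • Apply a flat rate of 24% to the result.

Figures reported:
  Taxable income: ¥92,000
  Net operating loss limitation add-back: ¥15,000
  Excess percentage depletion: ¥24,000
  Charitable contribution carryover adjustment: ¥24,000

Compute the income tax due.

Regular income tax:
  ¥37,000 × 11% = ¥4,070
  ¥37,000 × 20% = ¥7,400
  ¥18,000 × 34% = ¥6,120
  → ¥17,590

Minimum tax:
  Adjusted income: ¥92,000 + ¥15,000 + ¥24,000 + ¥24,000 = ¥155,000
  Exemption: ¥54,000 − 25% × (¥155,000 − ¥91,000) = ¥54,000 − ¥16,000 = ¥38,000
  Base: ¥155,000 − ¥38,000 = ¥117,000
  ¥117,000 × 24% = ¥28,080

¥28,080 > ¥17,590, so the minimum tax is the binding amount.

¥28,080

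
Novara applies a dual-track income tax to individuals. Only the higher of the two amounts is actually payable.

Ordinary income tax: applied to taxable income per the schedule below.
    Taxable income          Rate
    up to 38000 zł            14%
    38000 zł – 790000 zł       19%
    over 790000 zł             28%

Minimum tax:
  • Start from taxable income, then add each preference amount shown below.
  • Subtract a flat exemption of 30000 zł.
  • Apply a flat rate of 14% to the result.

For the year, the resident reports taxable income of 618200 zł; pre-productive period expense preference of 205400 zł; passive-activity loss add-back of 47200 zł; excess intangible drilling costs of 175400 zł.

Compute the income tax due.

Minimum tax:
  Adjusted income: 618200 zł + 205400 zł + 47200 zł + 175400 zł = 1046200 zł
  Less exemption 30000 zł → base 1016200 zł
  1016200 zł × 14% = 142268 zł

Ordinary income tax:
  38000 zł × 14% = 5320 zł
  580200 zł × 19% = 110238 zł
  → 115558 zł

142268 zł > 115558 zł, so the minimum tax is the binding amount.

142268 zł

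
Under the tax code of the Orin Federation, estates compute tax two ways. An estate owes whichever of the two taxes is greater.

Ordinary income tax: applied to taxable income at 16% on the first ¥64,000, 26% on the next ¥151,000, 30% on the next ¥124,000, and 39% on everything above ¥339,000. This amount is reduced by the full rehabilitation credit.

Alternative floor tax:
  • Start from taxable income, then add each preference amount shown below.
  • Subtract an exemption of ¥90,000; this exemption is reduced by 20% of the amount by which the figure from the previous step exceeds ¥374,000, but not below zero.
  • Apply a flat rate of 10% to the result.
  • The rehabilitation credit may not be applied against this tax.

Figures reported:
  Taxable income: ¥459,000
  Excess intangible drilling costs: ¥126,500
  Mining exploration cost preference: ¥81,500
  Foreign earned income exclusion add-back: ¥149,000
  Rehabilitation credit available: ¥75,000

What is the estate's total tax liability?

Ordinary income tax:
  ¥64,000 × 16% = ¥10,240
  ¥151,000 × 26% = ¥39,260
  ¥124,000 × 30% = ¥37,200
  ¥120,000 × 39% = ¥46,800
  → ¥133,500
  Less rehabilitation credit ¥75,000 → ¥58,500

Alternative floor tax:
  Adjusted income: ¥459,000 + ¥126,500 + ¥81,500 + ¥149,000 = ¥816,000
  Exemption: ¥90,000 − 20% × (¥816,000 − ¥374,000) = ¥90,000 − ¥88,400 = ¥1,600
  Base: ¥816,000 − ¥1,600 = ¥814,400
  ¥814,400 × 10% = ¥81,440

¥81,440 > ¥58,500, so the alternative floor tax is the binding amount.

¥81,440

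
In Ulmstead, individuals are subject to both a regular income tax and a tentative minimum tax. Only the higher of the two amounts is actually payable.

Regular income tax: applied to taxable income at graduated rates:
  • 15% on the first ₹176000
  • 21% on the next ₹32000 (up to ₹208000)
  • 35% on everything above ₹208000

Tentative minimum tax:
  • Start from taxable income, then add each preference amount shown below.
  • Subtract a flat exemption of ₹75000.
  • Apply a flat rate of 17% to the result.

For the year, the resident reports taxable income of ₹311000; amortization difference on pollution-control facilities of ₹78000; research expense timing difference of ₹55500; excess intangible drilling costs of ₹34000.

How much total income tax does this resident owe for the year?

₹69170

Regular income tax:
  ₹176000 × 15% = ₹26400
  ₹32000 × 21% = ₹6720
  ₹103000 × 35% = ₹36050
  → ₹69170

Tentative minimum tax:
  Adjusted income: ₹311000 + ₹78000 + ₹55500 + ₹34000 = ₹478500
  Less exemption ₹75000 → base ₹403500
  ₹403500 × 17% = ₹68595

₹69170 > ₹68595, so the regular income tax governs.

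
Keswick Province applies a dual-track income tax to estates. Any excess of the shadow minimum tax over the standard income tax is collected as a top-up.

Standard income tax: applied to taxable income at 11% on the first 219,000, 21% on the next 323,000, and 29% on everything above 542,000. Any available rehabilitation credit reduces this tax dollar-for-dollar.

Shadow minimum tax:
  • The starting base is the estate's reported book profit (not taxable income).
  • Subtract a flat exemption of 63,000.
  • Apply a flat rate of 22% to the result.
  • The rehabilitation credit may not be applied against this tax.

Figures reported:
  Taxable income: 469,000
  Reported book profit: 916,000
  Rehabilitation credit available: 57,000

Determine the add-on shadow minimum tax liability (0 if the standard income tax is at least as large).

Standard income tax:
  219,000 × 11% = 24,090
  250,000 × 21% = 52,500
  → 76,590
  Less rehabilitation credit 57,000 → 19,590

Shadow minimum tax:
  Base (reported book profit): 916,000
  Less exemption 63,000 → base 853,000
  853,000 × 22% = 187,660

Excess of shadow minimum tax over standard income tax: 187,660 − 19,590 = 168,070.

168,070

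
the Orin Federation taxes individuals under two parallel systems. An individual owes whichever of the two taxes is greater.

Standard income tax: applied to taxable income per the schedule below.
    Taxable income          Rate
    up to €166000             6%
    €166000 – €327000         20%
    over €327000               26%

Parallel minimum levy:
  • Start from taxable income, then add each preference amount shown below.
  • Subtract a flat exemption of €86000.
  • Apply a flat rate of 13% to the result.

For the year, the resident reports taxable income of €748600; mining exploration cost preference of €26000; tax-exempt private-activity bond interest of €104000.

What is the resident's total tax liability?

Standard income tax:
  €166000 × 6% = €9960
  €161000 × 20% = €32200
  €421600 × 26% = €109616
  → €151776

Parallel minimum levy:
  Adjusted income: €748600 + €26000 + €104000 = €878600
  Less exemption €86000 → base €792600
  €792600 × 13% = €103038

€151776 > €103038, so the standard income tax governs.

€151776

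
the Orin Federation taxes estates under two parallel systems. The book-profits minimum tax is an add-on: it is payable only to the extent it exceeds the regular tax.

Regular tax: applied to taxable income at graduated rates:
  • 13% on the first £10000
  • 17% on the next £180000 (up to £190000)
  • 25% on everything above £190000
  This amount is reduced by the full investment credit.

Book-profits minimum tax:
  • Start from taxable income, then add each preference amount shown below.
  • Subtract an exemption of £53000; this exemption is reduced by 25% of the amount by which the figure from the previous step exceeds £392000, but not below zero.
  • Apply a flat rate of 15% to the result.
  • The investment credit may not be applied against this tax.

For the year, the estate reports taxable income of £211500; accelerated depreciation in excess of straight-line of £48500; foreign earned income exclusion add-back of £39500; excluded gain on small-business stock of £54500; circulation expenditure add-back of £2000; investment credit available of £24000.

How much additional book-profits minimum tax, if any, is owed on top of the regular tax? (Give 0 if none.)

Book-profits minimum tax:
  Adjusted income: £211500 + £48500 + £39500 + £54500 + £2000 = £356000
  Exemption: £356000 ≤ £392000, so full £53000 applies
  Base: £356000 − £53000 = £303000
  £303000 × 15% = £45450

Regular tax:
  £10000 × 13% = £1300
  £180000 × 17% = £30600
  £21500 × 25% = £5375
  → £37275
  Less investment credit £24000 → £13275

Excess of book-profits minimum tax over regular tax: £45450 − £13275 = £32175.

£32175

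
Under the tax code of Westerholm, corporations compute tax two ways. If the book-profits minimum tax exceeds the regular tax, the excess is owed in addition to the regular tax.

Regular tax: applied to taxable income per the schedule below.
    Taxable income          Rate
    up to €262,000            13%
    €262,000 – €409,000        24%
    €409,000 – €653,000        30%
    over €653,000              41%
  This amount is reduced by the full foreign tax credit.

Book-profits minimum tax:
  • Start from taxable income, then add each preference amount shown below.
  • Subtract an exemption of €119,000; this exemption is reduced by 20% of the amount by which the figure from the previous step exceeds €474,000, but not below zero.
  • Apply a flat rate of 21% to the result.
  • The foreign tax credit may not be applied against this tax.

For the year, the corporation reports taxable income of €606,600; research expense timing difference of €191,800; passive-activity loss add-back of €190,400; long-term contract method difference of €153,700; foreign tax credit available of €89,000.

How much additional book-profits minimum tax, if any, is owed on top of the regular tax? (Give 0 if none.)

€200,305

Regular tax:
  €262,000 × 13% = €34,060
  €147,000 × 24% = €35,280
  €197,600 × 30% = €59,280
  → €128,620
  Less foreign tax credit €89,000 → €39,620

Book-profits minimum tax:
  Adjusted income: €606,600 + €191,800 + €190,400 + €153,700 = €1,142,500
  Exemption: 20% × (€1,142,500 − €474,000) = €133,700 ≥ €119,000, so the exemption is fully phased out
  Base: €1,142,500 − €0 = €1,142,500
  €1,142,500 × 21% = €239,925

Excess of book-profits minimum tax over regular tax: €239,925 − €39,620 = €200,305.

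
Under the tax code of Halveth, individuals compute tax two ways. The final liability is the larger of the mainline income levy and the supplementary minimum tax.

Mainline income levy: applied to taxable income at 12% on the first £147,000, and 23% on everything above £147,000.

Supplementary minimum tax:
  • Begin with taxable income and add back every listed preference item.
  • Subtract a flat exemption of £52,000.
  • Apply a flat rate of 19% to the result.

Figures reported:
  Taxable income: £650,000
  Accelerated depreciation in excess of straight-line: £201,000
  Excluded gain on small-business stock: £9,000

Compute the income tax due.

Supplementary minimum tax:
  Adjusted income: £650,000 + £201,000 + £9,000 = £860,000
  Less exemption £52,000 → base £808,000
  £808,000 × 19% = £153,520

Mainline income levy:
  £147,000 × 12% = £17,640
  £503,000 × 23% = £115,690
  → £133,330

£153,520 > £133,330, so the supplementary minimum tax is the binding amount.

£153,520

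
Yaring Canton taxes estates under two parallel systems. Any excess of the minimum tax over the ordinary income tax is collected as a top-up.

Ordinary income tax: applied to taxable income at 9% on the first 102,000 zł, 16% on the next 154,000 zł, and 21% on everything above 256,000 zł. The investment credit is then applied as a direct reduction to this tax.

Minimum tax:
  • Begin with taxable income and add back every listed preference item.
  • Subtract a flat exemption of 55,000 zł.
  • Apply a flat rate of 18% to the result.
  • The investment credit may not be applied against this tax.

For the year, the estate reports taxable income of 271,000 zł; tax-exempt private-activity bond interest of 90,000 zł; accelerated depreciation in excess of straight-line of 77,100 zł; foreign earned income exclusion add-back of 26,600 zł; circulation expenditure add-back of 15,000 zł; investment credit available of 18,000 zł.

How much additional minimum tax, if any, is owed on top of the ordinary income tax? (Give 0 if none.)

Minimum tax:
  Adjusted income: 271,000 zł + 90,000 zł + 77,100 zł + 26,600 zł + 15,000 zł = 479,700 zł
  Less exemption 55,000 zł → base 424,700 zł
  424,700 zł × 18% = 76,446 zł

Ordinary income tax:
  102,000 zł × 9% = 9,180 zł
  154,000 zł × 16% = 24,640 zł
  15,000 zł × 21% = 3,150 zł
  → 36,970 zł
  Less investment credit 18,000 zł → 18,970 zł

Excess of minimum tax over ordinary income tax: 76,446 zł − 18,970 zł = 57,476 zł.

57,476 zł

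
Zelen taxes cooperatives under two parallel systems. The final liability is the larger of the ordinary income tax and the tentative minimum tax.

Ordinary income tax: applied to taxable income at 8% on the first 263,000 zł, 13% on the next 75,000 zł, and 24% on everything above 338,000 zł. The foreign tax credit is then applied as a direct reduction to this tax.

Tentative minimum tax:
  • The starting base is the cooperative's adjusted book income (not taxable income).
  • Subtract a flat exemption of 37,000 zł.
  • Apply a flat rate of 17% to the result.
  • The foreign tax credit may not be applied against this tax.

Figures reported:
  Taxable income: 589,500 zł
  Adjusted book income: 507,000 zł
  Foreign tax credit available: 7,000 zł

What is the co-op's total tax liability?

84,150 zł

Ordinary income tax:
  263,000 zł × 8% = 21,040 zł
  75,000 zł × 13% = 9,750 zł
  251,500 zł × 24% = 60,360 zł
  → 91,150 zł
  Less foreign tax credit 7,000 zł → 84,150 zł

Tentative minimum tax:
  Base (adjusted book income): 507,000 zł
  Less exemption 37,000 zł → base 470,000 zł
  470,000 zł × 17% = 79,900 zł

84,150 zł > 79,900 zł, so the ordinary income tax governs.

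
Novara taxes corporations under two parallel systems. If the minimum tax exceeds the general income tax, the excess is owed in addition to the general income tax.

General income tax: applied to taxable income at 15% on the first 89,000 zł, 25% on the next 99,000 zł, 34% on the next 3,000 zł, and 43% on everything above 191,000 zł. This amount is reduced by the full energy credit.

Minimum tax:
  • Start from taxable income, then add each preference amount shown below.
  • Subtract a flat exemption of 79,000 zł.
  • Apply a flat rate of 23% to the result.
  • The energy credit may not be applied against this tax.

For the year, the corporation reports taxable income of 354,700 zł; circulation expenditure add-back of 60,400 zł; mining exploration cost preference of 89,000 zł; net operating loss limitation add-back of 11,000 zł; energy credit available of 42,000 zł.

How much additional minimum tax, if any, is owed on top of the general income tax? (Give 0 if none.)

32,792 zł

Minimum tax:
  Adjusted income: 354,700 zł + 60,400 zł + 89,000 zł + 11,000 zł = 515,100 zł
  Less exemption 79,000 zł → base 436,100 zł
  436,100 zł × 23% = 100,303 zł

General income tax:
  89,000 zł × 15% = 13,350 zł
  99,000 zł × 25% = 24,750 zł
  3,000 zł × 34% = 1,020 zł
  163,700 zł × 43% = 70,391 zł
  → 109,511 zł
  Less energy credit 42,000 zł → 67,511 zł

Excess of minimum tax over general income tax: 100,303 zł − 67,511 zł = 32,792 zł.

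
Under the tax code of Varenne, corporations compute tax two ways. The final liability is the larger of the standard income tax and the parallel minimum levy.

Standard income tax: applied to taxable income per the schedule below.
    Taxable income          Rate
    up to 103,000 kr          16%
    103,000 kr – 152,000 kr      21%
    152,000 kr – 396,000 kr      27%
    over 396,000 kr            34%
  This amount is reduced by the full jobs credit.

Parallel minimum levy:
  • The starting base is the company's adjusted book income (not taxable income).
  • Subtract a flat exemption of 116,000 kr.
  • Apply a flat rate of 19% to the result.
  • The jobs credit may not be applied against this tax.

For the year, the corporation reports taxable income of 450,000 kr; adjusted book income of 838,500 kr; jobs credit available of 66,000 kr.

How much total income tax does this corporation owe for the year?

Standard income tax:
  103,000 kr × 16% = 16,480 kr
  49,000 kr × 21% = 10,290 kr
  244,000 kr × 27% = 65,880 kr
  54,000 kr × 34% = 18,360 kr
  → 111,010 kr
  Less jobs credit 66,000 kr → 45,010 kr

Parallel minimum levy:
  Base (adjusted book income): 838,500 kr
  Less exemption 116,000 kr → base 722,500 kr
  722,500 kr × 19% = 137,275 kr

137,275 kr > 45,010 kr, so the parallel minimum levy is the binding amount.

137,275 kr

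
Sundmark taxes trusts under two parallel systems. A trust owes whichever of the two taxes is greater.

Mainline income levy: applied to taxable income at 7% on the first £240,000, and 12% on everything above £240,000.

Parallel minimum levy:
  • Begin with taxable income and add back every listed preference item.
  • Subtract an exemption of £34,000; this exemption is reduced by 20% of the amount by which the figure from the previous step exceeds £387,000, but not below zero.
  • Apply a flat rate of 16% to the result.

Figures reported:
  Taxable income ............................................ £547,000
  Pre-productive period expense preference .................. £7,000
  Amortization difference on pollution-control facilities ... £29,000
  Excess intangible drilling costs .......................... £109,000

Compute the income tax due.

Mainline income levy:
  £240,000 × 7% = £16,800
  £307,000 × 12% = £36,840
  → £53,640

Parallel minimum levy:
  Adjusted income: £547,000 + £7,000 + £29,000 + £109,000 = £692,000
  Exemption: 20% × (£692,000 − £387,000) = £61,000 ≥ £34,000, so the exemption is fully phased out
  Base: £692,000 − £0 = £692,000
  £692,000 × 16% = £110,720

£110,720 > £53,640, so the parallel minimum levy is the binding amount.

£110,720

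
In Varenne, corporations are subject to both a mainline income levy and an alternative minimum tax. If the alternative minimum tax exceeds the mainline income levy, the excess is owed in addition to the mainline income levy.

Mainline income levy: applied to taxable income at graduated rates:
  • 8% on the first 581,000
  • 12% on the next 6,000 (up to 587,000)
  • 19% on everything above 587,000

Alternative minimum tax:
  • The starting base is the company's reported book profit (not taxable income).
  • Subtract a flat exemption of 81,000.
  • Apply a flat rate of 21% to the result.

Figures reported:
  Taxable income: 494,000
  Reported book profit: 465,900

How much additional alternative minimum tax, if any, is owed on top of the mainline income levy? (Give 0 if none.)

Mainline income levy:
  494,000 × 8% = 39,520

Alternative minimum tax:
  Base (reported book profit): 465,900
  Less exemption 81,000 → base 384,900
  384,900 × 21% = 80,829

Excess of alternative minimum tax over mainline income levy: 80,829 − 39,520 = 41,309.

41,309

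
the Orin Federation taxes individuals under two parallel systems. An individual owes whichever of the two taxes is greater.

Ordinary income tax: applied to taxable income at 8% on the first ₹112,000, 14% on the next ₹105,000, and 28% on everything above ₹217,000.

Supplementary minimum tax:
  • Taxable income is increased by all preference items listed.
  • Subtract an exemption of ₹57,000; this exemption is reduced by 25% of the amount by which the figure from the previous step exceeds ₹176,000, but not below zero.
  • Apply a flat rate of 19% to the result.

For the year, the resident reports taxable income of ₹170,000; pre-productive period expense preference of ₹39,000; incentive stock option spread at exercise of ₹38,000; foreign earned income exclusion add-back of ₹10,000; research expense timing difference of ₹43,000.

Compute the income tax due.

₹52,060

Ordinary income tax:
  ₹112,000 × 8% = ₹8,960
  ₹58,000 × 14% = ₹8,120
  → ₹17,080

Supplementary minimum tax:
  Adjusted income: ₹170,000 + ₹39,000 + ₹38,000 + ₹10,000 + ₹43,000 = ₹300,000
  Exemption: ₹57,000 − 25% × (₹300,000 − ₹176,000) = ₹57,000 − ₹31,000 = ₹26,000
  Base: ₹300,000 − ₹26,000 = ₹274,000
  ₹274,000 × 19% = ₹52,060

₹52,060 > ₹17,080, so the supplementary minimum tax is the binding amount.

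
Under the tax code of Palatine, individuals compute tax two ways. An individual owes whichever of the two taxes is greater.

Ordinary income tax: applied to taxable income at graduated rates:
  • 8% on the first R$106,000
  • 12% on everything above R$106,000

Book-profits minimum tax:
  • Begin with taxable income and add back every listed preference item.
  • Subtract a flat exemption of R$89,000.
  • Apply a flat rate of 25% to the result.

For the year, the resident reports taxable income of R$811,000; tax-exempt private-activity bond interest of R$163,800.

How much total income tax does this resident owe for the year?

Ordinary income tax:
  R$106,000 × 8% = R$8,480
  R$705,000 × 12% = R$84,600
  → R$93,080

Book-profits minimum tax:
  Adjusted income: R$811,000 + R$163,800 = R$974,800
  Less exemption R$89,000 → base R$885,800
  R$885,800 × 25% = R$221,450

R$221,450 > R$93,080, so the book-profits minimum tax is the binding amount.

R$221,450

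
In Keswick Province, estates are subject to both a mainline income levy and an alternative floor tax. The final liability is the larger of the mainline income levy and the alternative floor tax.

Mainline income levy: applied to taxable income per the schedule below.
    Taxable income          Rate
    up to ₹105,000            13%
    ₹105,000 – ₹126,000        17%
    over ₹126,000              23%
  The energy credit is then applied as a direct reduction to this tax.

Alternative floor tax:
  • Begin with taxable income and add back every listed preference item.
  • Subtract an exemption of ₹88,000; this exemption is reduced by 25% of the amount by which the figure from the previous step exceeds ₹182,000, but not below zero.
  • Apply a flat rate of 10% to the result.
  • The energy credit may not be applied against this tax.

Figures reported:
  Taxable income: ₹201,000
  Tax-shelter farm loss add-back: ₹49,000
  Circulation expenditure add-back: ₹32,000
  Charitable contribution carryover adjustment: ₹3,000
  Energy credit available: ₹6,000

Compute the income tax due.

Mainline income levy:
  ₹105,000 × 13% = ₹13,650
  ₹21,000 × 17% = ₹3,570
  ₹75,000 × 23% = ₹17,250
  → ₹34,470
  Less energy credit ₹6,000 → ₹28,470

Alternative floor tax:
  Adjusted income: ₹201,000 + ₹49,000 + ₹32,000 + ₹3,000 = ₹285,000
  Exemption: ₹88,000 − 25% × (₹285,000 − ₹182,000) = ₹88,000 − ₹25,750 = ₹62,250
  Base: ₹285,000 − ₹62,250 = ₹222,750
  ₹222,750 × 10% = ₹22,275

₹28,470 > ₹22,275, so the mainline income levy governs.

₹28,470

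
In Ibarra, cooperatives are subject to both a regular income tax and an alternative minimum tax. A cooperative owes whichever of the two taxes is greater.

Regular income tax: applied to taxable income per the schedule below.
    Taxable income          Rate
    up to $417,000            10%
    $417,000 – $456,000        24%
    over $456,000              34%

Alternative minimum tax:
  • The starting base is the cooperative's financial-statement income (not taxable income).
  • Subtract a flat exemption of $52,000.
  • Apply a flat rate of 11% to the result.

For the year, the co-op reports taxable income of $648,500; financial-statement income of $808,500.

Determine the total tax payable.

$116,510

Alternative minimum tax:
  Base (financial-statement income): $808,500
  Less exemption $52,000 → base $756,500
  $756,500 × 11% = $83,215

Regular income tax:
  $417,000 × 10% = $41,700
  $39,000 × 24% = $9,360
  $192,500 × 34% = $65,450
  → $116,510

$116,510 > $83,215, so the regular income tax governs.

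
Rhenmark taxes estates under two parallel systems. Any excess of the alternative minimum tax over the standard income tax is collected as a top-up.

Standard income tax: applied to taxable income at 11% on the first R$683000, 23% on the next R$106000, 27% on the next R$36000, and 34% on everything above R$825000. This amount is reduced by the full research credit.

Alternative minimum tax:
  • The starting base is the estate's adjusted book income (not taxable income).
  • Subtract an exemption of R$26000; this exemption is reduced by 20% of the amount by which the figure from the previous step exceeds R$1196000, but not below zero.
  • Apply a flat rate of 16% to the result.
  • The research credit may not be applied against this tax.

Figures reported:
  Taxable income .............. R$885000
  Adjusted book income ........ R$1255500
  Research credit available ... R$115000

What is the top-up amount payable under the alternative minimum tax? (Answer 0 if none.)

R$183994

Standard income tax:
  R$683000 × 11% = R$75130
  R$106000 × 23% = R$24380
  R$36000 × 27% = R$9720
  R$60000 × 34% = R$20400
  → R$129630
  Less research credit R$115000 → R$14630

Alternative minimum tax:
  Base (adjusted book income): R$1255500
  Exemption: R$26000 − 20% × (R$1255500 − R$1196000) = R$26000 − R$11900 = R$14100
  Base: R$1255500 − R$14100 = R$1241400
  R$1241400 × 16% = R$198624

Excess of alternative minimum tax over standard income tax: R$198624 − R$14630 = R$183994.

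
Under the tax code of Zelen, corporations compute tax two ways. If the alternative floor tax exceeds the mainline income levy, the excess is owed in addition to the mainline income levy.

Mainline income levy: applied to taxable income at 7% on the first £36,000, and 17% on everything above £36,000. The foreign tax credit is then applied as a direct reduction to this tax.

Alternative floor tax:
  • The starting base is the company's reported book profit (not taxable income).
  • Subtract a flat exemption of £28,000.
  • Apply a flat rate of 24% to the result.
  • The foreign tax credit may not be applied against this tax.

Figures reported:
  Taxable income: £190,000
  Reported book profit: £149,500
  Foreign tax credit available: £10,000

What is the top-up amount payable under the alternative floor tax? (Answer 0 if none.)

£10,460

Alternative floor tax:
  Base (reported book profit): £149,500
  Less exemption £28,000 → base £121,500
  £121,500 × 24% = £29,160

Mainline income levy:
  £36,000 × 7% = £2,520
  £154,000 × 17% = £26,180
  → £28,700
  Less foreign tax credit £10,000 → £18,700

Excess of alternative floor tax over mainline income levy: £29,160 − £18,700 = £10,460.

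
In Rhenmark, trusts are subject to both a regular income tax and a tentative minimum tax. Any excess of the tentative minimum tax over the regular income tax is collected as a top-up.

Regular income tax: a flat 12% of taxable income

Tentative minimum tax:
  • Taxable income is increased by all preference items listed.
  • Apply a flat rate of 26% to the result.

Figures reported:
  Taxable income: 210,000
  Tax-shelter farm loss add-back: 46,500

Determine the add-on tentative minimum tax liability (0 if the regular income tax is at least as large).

41,490

Regular income tax:
  210,000 × 12% = 25,200

Tentative minimum tax:
  Adjusted income: 210,000 + 46,500 = 256,500
  256,500 × 26% = 66,690

Excess of tentative minimum tax over regular income tax: 66,690 − 25,200 = 41,490.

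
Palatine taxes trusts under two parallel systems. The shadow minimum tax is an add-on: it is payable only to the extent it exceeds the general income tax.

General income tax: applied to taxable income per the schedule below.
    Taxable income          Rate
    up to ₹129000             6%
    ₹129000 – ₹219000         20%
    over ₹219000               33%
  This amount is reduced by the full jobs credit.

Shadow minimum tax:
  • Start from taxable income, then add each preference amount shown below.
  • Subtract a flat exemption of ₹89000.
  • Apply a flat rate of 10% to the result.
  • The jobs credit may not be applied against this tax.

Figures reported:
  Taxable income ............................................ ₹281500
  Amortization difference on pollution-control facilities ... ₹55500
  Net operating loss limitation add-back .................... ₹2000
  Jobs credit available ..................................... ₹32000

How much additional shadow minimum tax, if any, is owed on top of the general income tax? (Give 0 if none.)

₹10635

Shadow minimum tax:
  Adjusted income: ₹281500 + ₹55500 + ₹2000 = ₹339000
  Less exemption ₹89000 → base ₹250000
  ₹250000 × 10% = ₹25000

General income tax:
  ₹129000 × 6% = ₹7740
  ₹90000 × 20% = ₹18000
  ₹62500 × 33% = ₹20625
  → ₹46365
  Less jobs credit ₹32000 → ₹14365

Excess of shadow minimum tax over general income tax: ₹25000 − ₹14365 = ₹10635.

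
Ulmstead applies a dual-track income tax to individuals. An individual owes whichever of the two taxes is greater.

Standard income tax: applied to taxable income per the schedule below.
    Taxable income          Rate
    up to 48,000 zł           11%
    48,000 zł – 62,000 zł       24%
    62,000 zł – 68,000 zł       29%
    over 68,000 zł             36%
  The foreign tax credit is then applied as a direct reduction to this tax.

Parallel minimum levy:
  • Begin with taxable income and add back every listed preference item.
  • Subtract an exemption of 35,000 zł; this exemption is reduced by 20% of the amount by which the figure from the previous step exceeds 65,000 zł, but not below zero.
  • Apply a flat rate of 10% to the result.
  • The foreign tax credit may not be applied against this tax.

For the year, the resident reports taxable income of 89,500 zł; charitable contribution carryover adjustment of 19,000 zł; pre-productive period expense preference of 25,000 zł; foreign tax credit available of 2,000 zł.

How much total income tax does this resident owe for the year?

Parallel minimum levy:
  Adjusted income: 89,500 zł + 19,000 zł + 25,000 zł = 133,500 zł
  Exemption: 35,000 zł − 20% × (133,500 zł − 65,000 zł) = 35,000 zł − 13,700 zł = 21,300 zł
  Base: 133,500 zł − 21,300 zł = 112,200 zł
  112,200 zł × 10% = 11,220 zł

Standard income tax:
  48,000 zł × 11% = 5,280 zł
  14,000 zł × 24% = 3,360 zł
  6,000 zł × 29% = 1,740 zł
  21,500 zł × 36% = 7,740 zł
  → 18,120 zł
  Less foreign tax credit 2,000 zł → 16,120 zł

16,120 zł > 11,220 zł, so the standard income tax governs.

16,120 zł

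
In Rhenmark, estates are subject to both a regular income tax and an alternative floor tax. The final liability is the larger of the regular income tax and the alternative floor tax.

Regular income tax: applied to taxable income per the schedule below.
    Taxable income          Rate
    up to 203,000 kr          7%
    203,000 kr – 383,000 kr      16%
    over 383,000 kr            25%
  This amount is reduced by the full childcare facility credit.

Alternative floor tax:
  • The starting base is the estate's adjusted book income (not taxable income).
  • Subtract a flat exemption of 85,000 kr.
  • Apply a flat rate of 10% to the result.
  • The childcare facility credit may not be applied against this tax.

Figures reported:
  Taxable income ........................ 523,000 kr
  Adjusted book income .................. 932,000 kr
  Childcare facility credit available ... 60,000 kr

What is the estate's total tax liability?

84,700 kr

Regular income tax:
  203,000 kr × 7% = 14,210 kr
  180,000 kr × 16% = 28,800 kr
  140,000 kr × 25% = 35,000 kr
  → 78,010 kr
  Less childcare facility credit 60,000 kr → 18,010 kr

Alternative floor tax:
  Base (adjusted book income): 932,000 kr
  Less exemption 85,000 kr → base 847,000 kr
  847,000 kr × 10% = 84,700 kr

84,700 kr > 18,010 kr, so the alternative floor tax is the binding amount.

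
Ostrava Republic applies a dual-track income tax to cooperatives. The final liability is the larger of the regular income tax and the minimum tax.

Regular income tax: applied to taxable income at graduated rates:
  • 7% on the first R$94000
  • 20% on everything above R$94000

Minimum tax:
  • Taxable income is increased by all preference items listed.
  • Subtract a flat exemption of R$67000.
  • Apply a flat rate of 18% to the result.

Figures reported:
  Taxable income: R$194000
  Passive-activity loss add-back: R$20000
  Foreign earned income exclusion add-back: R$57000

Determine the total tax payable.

Regular income tax:
  R$94000 × 7% = R$6580
  R$100000 × 20% = R$20000
  → R$26580

Minimum tax:
  Adjusted income: R$194000 + R$20000 + R$57000 = R$271000
  Less exemption R$67000 → base R$204000
  R$204000 × 18% = R$36720

R$36720 > R$26580, so the minimum tax is the binding amount.

R$36720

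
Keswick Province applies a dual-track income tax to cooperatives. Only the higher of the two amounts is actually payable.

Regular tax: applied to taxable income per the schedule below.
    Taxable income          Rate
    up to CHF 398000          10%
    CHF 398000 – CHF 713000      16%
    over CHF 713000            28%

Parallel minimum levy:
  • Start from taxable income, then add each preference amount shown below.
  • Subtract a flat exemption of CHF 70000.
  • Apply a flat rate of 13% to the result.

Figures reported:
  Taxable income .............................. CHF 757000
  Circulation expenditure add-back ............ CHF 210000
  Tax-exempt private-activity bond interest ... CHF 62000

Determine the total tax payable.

CHF 124670

Parallel minimum levy:
  Adjusted income: CHF 757000 + CHF 210000 + CHF 62000 = CHF 1029000
  Less exemption CHF 70000 → base CHF 959000
  CHF 959000 × 13% = CHF 124670

Regular tax:
  CHF 398000 × 10% = CHF 39800
  CHF 315000 × 16% = CHF 50400
  CHF 44000 × 28% = CHF 12320
  → CHF 102520

CHF 124670 > CHF 102520, so the parallel minimum levy is the binding amount.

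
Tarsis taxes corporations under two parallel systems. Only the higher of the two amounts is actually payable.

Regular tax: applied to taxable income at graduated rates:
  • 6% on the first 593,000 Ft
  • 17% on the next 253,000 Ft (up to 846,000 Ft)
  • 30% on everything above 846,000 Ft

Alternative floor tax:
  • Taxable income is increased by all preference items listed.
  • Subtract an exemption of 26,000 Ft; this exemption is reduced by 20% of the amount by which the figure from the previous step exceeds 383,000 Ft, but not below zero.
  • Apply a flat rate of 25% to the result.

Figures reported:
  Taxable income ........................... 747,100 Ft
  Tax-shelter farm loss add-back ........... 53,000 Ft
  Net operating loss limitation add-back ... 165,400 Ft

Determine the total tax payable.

Alternative floor tax:
  Adjusted income: 747,100 Ft + 53,000 Ft + 165,400 Ft = 965,500 Ft
  Exemption: 20% × (965,500 Ft − 383,000 Ft) = 116,500 Ft ≥ 26,000 Ft, so the exemption is fully phased out
  Base: 965,500 Ft − 0 Ft = 965,500 Ft
  965,500 Ft × 25% = 241,375 Ft

Regular tax:
  593,000 Ft × 6% = 35,580 Ft
  154,100 Ft × 17% = 26,197 Ft
  → 61,777 Ft

241,375 Ft > 61,777 Ft, so the alternative floor tax is the binding amount.

241,375 Ft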